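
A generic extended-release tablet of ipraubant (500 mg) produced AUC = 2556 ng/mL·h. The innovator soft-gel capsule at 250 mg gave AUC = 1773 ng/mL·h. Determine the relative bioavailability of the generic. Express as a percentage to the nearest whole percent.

F_rel = (AUC_test/D_test) / (AUC_ref/D_ref)
      = (2556/500) / (1773/250)
      = 5.112 / 7.092 = 0.7208 = 72.08%

F_rel = 72%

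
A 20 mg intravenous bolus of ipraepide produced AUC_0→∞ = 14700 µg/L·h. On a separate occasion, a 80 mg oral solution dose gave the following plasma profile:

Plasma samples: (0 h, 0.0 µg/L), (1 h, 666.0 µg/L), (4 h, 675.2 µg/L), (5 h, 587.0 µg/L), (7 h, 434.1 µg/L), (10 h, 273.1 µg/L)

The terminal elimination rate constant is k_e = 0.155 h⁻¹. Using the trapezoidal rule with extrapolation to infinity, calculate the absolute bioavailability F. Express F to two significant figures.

Trapezoidal AUC_0→10 (oral solution):
  [0→1]: (0.0+666.0)/2 × 1 = 333.0
  [1→4]: (666.0+675.2)/2 × 3 = 2011.8
  [4→5]: (675.2+587.0)/2 × 1 = 631.1
  [5→7]: (587.0+434.1)/2 × 2 = 1021.1
  [7→10]: (434.1+273.1)/2 × 3 = 1060.8
  Sum = 5057.8 µg/L·h
Tail: C_last/k_e = 273.1/0.155 = 1761.935
AUC_0→∞ (oral solution) = 5057.8 + 1761.935 = 6819.735 µg/L·h
F = (AUC_ev/D_ev)/(AUC_iv/D_iv) = (6819.735/80)/(14700/20) = 85.2467/735 = 0.1160

F = 0.12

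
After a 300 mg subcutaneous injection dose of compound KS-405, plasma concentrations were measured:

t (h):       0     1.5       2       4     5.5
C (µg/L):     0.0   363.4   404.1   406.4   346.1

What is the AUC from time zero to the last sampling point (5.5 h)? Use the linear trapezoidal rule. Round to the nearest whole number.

AUC = 1839 µg/L·h

Trapezoidal AUC_0→5.5:
  [0→1.5]: (0.0+363.4)/2 × 1.5 = 272.55
  [1.5→2]: (363.4+404.1)/2 × 0.5 = 191.875
  [2→4]: (404.1+406.4)/2 × 2 = 810.5
  [4→5.5]: (406.4+346.1)/2 × 1.5 = 564.375
  Sum = 1839.3 µg/L·h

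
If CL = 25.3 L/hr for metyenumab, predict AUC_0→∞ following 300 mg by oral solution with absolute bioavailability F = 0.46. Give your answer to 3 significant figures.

AUC = 5.45 mg/L·hr

AUC_0→∞ = F × Dose / CL
        = 0.46 × 300 / 25.3 = 5.45455 mg/L·hr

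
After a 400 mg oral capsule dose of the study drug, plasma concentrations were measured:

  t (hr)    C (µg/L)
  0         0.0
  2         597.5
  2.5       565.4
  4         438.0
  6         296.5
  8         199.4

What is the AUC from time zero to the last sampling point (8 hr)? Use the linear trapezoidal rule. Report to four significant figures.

Trapezoidal AUC_0→8:
  [0→2]: (0.0+597.5)/2 × 2 = 597.5
  [2→2.5]: (597.5+565.4)/2 × 0.5 = 290.725
  [2.5→4]: (565.4+438.0)/2 × 1.5 = 752.55
  [4→6]: (438.0+296.5)/2 × 2 = 734.5
  [6→8]: (296.5+199.4)/2 × 2 = 495.9
  Sum = 2871.175 µg/L·hr

AUC = 2871 µg/L·hr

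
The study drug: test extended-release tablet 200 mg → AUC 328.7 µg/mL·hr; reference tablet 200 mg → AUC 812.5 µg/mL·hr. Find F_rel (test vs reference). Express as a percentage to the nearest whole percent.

F_rel = (AUC_test/D_test) / (AUC_ref/D_ref)
      = (328.7/200) / (812.5/200)
      = 1.6435 / 4.0625 = 0.4046 = 40.46%

F_rel = 40%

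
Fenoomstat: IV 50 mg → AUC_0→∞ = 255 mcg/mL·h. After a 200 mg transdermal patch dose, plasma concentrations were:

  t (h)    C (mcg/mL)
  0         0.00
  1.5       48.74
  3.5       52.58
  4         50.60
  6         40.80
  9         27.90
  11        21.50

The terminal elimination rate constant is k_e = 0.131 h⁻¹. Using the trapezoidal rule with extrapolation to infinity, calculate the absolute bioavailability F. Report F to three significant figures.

Trapezoidal AUC_0→11 (transdermal patch):
  [0→1.5]: (0.00+48.74)/2 × 1.5 = 36.555
  [1.5→3.5]: (48.74+52.58)/2 × 2 = 101.32
  [3.5→4]: (52.58+50.60)/2 × 0.5 = 25.795
  [4→6]: (50.60+40.80)/2 × 2 = 91.4
  [6→9]: (40.80+27.90)/2 × 3 = 103.05
  [9→11]: (27.90+21.50)/2 × 2 = 49.4
  Sum = 407.52 mcg/mL·h
Tail: C_last/k_e = 21.50/0.131 = 164.122
AUC_0→∞ (transdermal patch) = 407.52 + 164.122 = 571.642 mcg/mL·h
F = (AUC_ev/D_ev)/(AUC_iv/D_iv) = (571.642/200)/(255/50) = 2.85821/5.1 = 0.5604

F = 0.560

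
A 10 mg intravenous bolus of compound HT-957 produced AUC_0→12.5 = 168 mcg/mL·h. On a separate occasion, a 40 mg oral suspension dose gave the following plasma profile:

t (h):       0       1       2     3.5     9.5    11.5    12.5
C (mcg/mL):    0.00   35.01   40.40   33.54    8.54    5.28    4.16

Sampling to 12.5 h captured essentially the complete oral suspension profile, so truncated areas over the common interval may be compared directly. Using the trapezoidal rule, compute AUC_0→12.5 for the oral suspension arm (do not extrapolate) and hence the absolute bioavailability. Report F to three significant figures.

Trapezoidal AUC_0→12.5 (oral suspension):
  [0→1]: (0.00+35.01)/2 × 1 = 17.505
  [1→2]: (35.01+40.40)/2 × 1 = 37.705
  [2→3.5]: (40.40+33.54)/2 × 1.5 = 55.455
  [3.5→9.5]: (33.54+8.54)/2 × 6 = 126.24
  [9.5→11.5]: (8.54+5.28)/2 × 2 = 13.82
  [11.5→12.5]: (5.28+4.16)/2 × 1 = 4.72
  Sum = 255.445 mcg/mL·h
F = (AUC_ev/D_ev)/(AUC_iv/D_iv) = (255.445/40)/(168/10) = 6.386125/16.8 = 0.3801

F = 0.380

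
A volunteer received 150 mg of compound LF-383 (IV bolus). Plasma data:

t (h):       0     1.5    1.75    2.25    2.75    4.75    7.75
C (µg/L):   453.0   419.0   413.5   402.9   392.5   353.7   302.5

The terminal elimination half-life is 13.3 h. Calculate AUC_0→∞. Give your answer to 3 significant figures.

Trapezoidal AUC_0→7.75:
  [0→1.5]: (453.0+419.0)/2 × 1.5 = 654.0
  [1.5→1.75]: (419.0+413.5)/2 × 0.25 = 104.0625
  [1.75→2.25]: (413.5+402.9)/2 × 0.5 = 204.1
  [2.25→2.75]: (402.9+392.5)/2 × 0.5 = 198.85
  [2.75→4.75]: (392.5+353.7)/2 × 2 = 746.2
  [4.75→7.75]: (353.7+302.5)/2 × 3 = 984.3
  Sum = 2891.5125 µg/L·h
k_e = ln2 / t½ = 0.693147 / 13.3 = 0.0521 h^-1
Extrapolated tail: C_last / k_e = 302.5 / 0.0521 = 5806.142
AUC_0→∞ = 2891.5125 + 5806.142 = 8697.6545 µg/L·h

AUC = 8700 µg/L·h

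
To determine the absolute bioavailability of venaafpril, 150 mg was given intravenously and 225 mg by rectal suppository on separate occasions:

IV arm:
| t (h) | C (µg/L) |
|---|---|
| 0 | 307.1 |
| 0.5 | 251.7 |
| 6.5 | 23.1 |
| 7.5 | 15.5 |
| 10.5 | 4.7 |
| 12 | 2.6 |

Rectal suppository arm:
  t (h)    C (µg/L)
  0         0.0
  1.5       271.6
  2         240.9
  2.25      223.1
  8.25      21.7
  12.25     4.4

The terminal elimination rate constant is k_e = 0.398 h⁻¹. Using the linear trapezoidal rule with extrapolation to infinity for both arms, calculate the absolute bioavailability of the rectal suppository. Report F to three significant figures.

F = 0.772

Trapezoidal AUC_0→12 (IV):
  [0→0.5]: (307.1+251.7)/2 × 0.5 = 139.7
  [0.5→6.5]: (251.7+23.1)/2 × 6 = 824.4
  [6.5→7.5]: (23.1+15.5)/2 × 1 = 19.3
  [7.5→10.5]: (15.5+4.7)/2 × 3 = 30.3
  [10.5→12]: (4.7+2.6)/2 × 1.5 = 5.475
  Sum = 1019.175 µg/L·h
IV tail: 2.6/0.398 = 6.533; AUC_iv,0→∞ = 1019.175 + 6.533 = 1025.708 µg/L·h
Trapezoidal AUC_0→12.25 (rectal suppository):
  [0→1.5]: (0.0+271.6)/2 × 1.5 = 203.7
  [1.5→2]: (271.6+240.9)/2 × 0.5 = 128.125
  [2→2.25]: (240.9+223.1)/2 × 0.25 = 58.0
  [2.25→8.25]: (223.1+21.7)/2 × 6 = 734.4
  [8.25→12.25]: (21.7+4.4)/2 × 4 = 52.2
  Sum = 1176.425 µg/L·h
rectal suppository tail: 4.4/0.398 = 11.055; AUC_ev,0→∞ = 1176.425 + 11.055 = 1187.48 µg/L·h
F = (AUC_ev/D_ev)/(AUC_iv/D_iv) = (1187.48/225)/(1025.708/150) = 5.27769/6.83805 = 0.7718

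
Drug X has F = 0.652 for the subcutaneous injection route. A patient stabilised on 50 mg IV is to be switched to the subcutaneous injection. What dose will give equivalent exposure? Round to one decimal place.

D_subcutaneous = 76.7 mg

For equal systemic exposure: F × D_ev = D_iv
D_ev = D_iv / F = 50 / 0.652 = 76.6871 mg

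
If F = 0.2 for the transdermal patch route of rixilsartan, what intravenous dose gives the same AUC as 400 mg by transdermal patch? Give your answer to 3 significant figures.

D_iv = 80.0 mg

Systemic exposure from an extravascular dose = F × D_ev, so the equivalent IV dose is F × D_ev.
D_iv = F × D_ev = 0.2 × 400 = 80 mg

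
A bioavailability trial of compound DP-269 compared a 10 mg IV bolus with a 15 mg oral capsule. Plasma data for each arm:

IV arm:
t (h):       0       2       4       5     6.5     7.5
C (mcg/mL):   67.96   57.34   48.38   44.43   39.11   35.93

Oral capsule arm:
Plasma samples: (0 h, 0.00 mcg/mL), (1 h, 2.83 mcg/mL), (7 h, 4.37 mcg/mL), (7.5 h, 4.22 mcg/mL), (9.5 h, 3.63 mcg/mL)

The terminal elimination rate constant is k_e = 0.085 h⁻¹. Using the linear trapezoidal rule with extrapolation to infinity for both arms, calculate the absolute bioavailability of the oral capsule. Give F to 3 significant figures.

Trapezoidal AUC_0→7.5 (IV):
  [0→2]: (67.96+57.34)/2 × 2 = 125.3
  [2→4]: (57.34+48.38)/2 × 2 = 105.72
  [4→5]: (48.38+44.43)/2 × 1 = 46.405
  [5→6.5]: (44.43+39.11)/2 × 1.5 = 62.655
  [6.5→7.5]: (39.11+35.93)/2 × 1 = 37.52
  Sum = 377.6 mcg/mL·h
IV tail: 35.93/0.085 = 422.706; AUC_iv,0→∞ = 377.6 + 422.706 = 800.306 mcg/mL·h
Trapezoidal AUC_0→9.5 (oral capsule):
  [0→1]: (0.00+2.83)/2 × 1 = 1.415
  [1→7]: (2.83+4.37)/2 × 6 = 21.6
  [7→7.5]: (4.37+4.22)/2 × 0.5 = 2.1475
  [7.5→9.5]: (4.22+3.63)/2 × 2 = 7.85
  Sum = 33.0125 mcg/mL·h
oral capsule tail: 3.63/0.085 = 42.706; AUC_ev,0→∞ = 33.0125 + 42.706 = 75.7185 mcg/mL·h
F = (AUC_ev/D_ev)/(AUC_iv/D_iv) = (75.7185/15)/(800.306/10) = 5.0479/80.0306 = 0.0631

F = 0.0631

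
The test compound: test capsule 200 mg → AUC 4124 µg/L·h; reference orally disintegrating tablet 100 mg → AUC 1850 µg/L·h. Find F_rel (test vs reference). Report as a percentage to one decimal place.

F_rel = 111.5%

F_rel = (AUC_test/D_test) / (AUC_ref/D_ref)
      = (4124/200) / (1850/100)
      = 20.62 / 18.5 = 1.1146 = 111.46%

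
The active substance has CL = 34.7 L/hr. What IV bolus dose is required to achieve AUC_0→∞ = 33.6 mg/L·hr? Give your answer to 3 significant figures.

Dose_iv = CL × AUC_0→∞
     = 34.7 × 33.6 = 1165.92 mg

Dose = 1170 mg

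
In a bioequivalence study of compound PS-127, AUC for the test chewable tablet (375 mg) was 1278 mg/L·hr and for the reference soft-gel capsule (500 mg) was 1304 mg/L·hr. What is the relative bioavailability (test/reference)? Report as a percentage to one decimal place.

F_rel = (AUC_test/D_test) / (AUC_ref/D_ref)
      = (1278/375) / (1304/500)
      = 3.408 / 2.608 = 1.3067 = 130.67%

F_rel = 130.7%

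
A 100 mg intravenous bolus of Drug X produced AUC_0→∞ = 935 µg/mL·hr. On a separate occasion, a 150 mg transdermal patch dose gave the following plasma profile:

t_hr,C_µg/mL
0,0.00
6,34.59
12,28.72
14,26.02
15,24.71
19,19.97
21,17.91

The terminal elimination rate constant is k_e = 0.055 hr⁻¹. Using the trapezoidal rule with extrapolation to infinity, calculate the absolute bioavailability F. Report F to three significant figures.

F = 0.589

Trapezoidal AUC_0→21 (transdermal patch):
  [0→6]: (0.00+34.59)/2 × 6 = 103.77
  [6→12]: (34.59+28.72)/2 × 6 = 189.93
  [12→14]: (28.72+26.02)/2 × 2 = 54.74
  [14→15]: (26.02+24.71)/2 × 1 = 25.365
  [15→19]: (24.71+19.97)/2 × 4 = 89.36
  [19→21]: (19.97+17.91)/2 × 2 = 37.88
  Sum = 501.045 µg/mL·hr
Tail: C_last/k_e = 17.91/0.055 = 325.636
AUC_0→∞ (transdermal patch) = 501.045 + 325.636 = 826.681 µg/mL·hr
F = (AUC_ev/D_ev)/(AUC_iv/D_iv) = (826.681/150)/(935/100) = 5.51121/9.35 = 0.5894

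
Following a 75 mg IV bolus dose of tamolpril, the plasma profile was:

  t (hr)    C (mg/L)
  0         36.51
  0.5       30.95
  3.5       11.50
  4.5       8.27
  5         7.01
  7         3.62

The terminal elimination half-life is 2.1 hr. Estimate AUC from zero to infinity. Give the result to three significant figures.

Trapezoidal AUC_0→7:
  [0→0.5]: (36.51+30.95)/2 × 0.5 = 16.865
  [0.5→3.5]: (30.95+11.50)/2 × 3 = 63.675
  [3.5→4.5]: (11.50+8.27)/2 × 1 = 9.885
  [4.5→5]: (8.27+7.01)/2 × 0.5 = 3.82
  [5→7]: (7.01+3.62)/2 × 2 = 10.63
  Sum = 104.875 mg/L·hr
k_e = ln2 / t½ = 0.693147 / 2.1 = 0.3301 hr^-1
Extrapolated tail: C_last / k_e = 3.62 / 0.3301 = 10.966
AUC_0→∞ = 104.875 + 10.966 = 115.841 mg/L·hr

AUC = 116 mg/L·hr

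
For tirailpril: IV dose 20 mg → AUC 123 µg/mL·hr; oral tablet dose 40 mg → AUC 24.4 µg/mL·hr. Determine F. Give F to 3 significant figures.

F = (AUC_ev / D_ev) / (AUC_iv / D_iv)
  = (24.4/40) / (123/20)
  = 0.61 / 6.15 = 0.0992

F = 0.0992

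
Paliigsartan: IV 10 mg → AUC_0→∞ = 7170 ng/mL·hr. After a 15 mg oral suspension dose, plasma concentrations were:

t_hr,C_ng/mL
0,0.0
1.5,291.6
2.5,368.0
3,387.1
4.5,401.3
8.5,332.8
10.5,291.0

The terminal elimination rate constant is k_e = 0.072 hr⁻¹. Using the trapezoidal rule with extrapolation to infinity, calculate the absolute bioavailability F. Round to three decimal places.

F = 0.694

Trapezoidal AUC_0→10.5 (oral suspension):
  [0→1.5]: (0.0+291.6)/2 × 1.5 = 218.7
  [1.5→2.5]: (291.6+368.0)/2 × 1 = 329.8
  [2.5→3]: (368.0+387.1)/2 × 0.5 = 188.775
  [3→4.5]: (387.1+401.3)/2 × 1.5 = 591.3
  [4.5→8.5]: (401.3+332.8)/2 × 4 = 1468.2
  [8.5→10.5]: (332.8+291.0)/2 × 2 = 623.8
  Sum = 3420.575 ng/mL·hr
Tail: C_last/k_e = 291.0/0.072 = 4041.667
AUC_0→∞ (oral suspension) = 3420.575 + 4041.667 = 7462.242 ng/mL·hr
F = (AUC_ev/D_ev)/(AUC_iv/D_iv) = (7462.242/15)/(7170/10) = 497.4828/717 = 0.6938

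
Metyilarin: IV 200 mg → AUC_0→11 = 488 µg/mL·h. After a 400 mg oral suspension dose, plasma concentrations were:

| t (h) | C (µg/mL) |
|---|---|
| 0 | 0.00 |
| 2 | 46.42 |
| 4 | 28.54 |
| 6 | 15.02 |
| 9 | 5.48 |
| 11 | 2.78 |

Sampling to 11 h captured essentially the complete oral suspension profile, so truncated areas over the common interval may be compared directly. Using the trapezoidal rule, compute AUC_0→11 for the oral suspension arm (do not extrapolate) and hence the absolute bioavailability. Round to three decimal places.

F = 0.209

Trapezoidal AUC_0→11 (oral suspension):
  [0→2]: (0.00+46.42)/2 × 2 = 46.42
  [2→4]: (46.42+28.54)/2 × 2 = 74.96
  [4→6]: (28.54+15.02)/2 × 2 = 43.56
  [6→9]: (15.02+5.48)/2 × 3 = 30.75
  [9→11]: (5.48+2.78)/2 × 2 = 8.26
  Sum = 203.95 µg/mL·h
F = (AUC_ev/D_ev)/(AUC_iv/D_iv) = (203.95/400)/(488/200) = 0.509875/2.44 = 0.2090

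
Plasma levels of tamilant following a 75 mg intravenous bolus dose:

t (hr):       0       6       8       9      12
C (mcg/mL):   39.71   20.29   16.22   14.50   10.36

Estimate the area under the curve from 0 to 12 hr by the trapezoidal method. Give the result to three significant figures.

Trapezoidal AUC_0→12:
  [0→6]: (39.71+20.29)/2 × 6 = 180.0
  [6→8]: (20.29+16.22)/2 × 2 = 36.51
  [8→9]: (16.22+14.50)/2 × 1 = 15.36
  [9→12]: (14.50+10.36)/2 × 3 = 37.29
  Sum = 269.16 mcg/mL·hr

AUC = 269 mcg/mL·hr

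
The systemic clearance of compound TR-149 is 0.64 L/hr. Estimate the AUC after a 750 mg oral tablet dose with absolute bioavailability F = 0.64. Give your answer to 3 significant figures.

AUC = 750 mg/L·hr

AUC_0→∞ = F × Dose / CL
        = 0.64 × 750 / 0.64 = 750 mg/L·hr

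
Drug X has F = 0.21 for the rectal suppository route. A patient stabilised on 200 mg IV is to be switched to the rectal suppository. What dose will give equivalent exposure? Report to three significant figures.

D_rectal = 952 mg

For equal systemic exposure: F × D_ev = D_iv
D_ev = D_iv / F = 200 / 0.21 = 952.381 mg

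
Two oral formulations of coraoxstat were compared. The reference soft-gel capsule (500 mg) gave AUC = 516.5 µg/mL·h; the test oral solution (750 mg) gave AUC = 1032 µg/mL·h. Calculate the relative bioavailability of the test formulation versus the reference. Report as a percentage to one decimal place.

F_rel = 133.2%

F_rel = (AUC_test/D_test) / (AUC_ref/D_ref)
      = (1032/750) / (516.5/500)
      = 1.376 / 1.033 = 1.3320 = 133.20%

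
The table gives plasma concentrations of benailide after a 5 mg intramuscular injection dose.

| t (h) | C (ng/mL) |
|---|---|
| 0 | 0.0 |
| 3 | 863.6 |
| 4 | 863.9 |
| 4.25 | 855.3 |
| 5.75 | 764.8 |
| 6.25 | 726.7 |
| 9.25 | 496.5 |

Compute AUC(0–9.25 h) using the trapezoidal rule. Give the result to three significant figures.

AUC = 5800 ng/mL·h

Trapezoidal AUC_0→9.25:
  [0→3]: (0.0+863.6)/2 × 3 = 1295.4
  [3→4]: (863.6+863.9)/2 × 1 = 863.75
  [4→4.25]: (863.9+855.3)/2 × 0.25 = 214.9
  [4.25→5.75]: (855.3+764.8)/2 × 1.5 = 1215.075
  [5.75→6.25]: (764.8+726.7)/2 × 0.5 = 372.875
  [6.25→9.25]: (726.7+496.5)/2 × 3 = 1834.8
  Sum = 5796.8 ng/mL·h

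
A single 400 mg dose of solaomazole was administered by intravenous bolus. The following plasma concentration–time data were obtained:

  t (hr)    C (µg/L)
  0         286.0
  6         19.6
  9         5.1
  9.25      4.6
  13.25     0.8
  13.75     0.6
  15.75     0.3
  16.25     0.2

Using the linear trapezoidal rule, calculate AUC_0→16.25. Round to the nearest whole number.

Trapezoidal AUC_0→16.25:
  [0→6]: (286.0+19.6)/2 × 6 = 916.8
  [6→9]: (19.6+5.1)/2 × 3 = 37.05
  [9→9.25]: (5.1+4.6)/2 × 0.25 = 1.2125
  [9.25→13.25]: (4.6+0.8)/2 × 4 = 10.8
  [13.25→13.75]: (0.8+0.6)/2 × 0.5 = 0.35
  [13.75→15.75]: (0.6+0.3)/2 × 2 = 0.9
  [15.75→16.25]: (0.3+0.2)/2 × 0.5 = 0.125
  Sum = 967.2375 µg/L·hr

AUC = 967 µg/L·hr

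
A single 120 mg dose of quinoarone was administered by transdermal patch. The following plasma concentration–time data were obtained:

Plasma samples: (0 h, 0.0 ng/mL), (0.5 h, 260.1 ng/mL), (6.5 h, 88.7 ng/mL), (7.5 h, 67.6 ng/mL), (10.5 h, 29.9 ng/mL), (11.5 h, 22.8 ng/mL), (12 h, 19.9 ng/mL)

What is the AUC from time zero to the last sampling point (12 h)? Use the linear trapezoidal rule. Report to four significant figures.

Trapezoidal AUC_0→12:
  [0→0.5]: (0.0+260.1)/2 × 0.5 = 65.025
  [0.5→6.5]: (260.1+88.7)/2 × 6 = 1046.4
  [6.5→7.5]: (88.7+67.6)/2 × 1 = 78.15
  [7.5→10.5]: (67.6+29.9)/2 × 3 = 146.25
  [10.5→11.5]: (29.9+22.8)/2 × 1 = 26.35
  [11.5→12]: (22.8+19.9)/2 × 0.5 = 10.675
  Sum = 1372.85 ng/mL·h

AUC = 1373 ng/mL·h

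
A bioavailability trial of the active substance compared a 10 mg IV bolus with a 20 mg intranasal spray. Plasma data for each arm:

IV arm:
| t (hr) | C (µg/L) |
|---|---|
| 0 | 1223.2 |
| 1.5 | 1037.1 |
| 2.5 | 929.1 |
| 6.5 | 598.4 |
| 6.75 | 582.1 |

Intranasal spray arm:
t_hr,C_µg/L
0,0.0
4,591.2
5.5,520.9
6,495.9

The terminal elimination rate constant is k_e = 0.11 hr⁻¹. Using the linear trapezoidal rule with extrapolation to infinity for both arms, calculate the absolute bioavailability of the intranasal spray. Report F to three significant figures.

Trapezoidal AUC_0→6.75 (IV):
  [0→1.5]: (1223.2+1037.1)/2 × 1.5 = 1695.225
  [1.5→2.5]: (1037.1+929.1)/2 × 1 = 983.1
  [2.5→6.5]: (929.1+598.4)/2 × 4 = 3055.0
  [6.5→6.75]: (598.4+582.1)/2 × 0.25 = 147.5625
  Sum = 5880.8875 µg/L·hr
IV tail: 582.1/0.11 = 5291.818; AUC_iv,0→∞ = 5880.8875 + 5291.818 = 11172.7055 µg/L·hr
Trapezoidal AUC_0→6 (intranasal spray):
  [0→4]: (0.0+591.2)/2 × 4 = 1182.4
  [4→5.5]: (591.2+520.9)/2 × 1.5 = 834.075
  [5.5→6]: (520.9+495.9)/2 × 0.5 = 254.2
  Sum = 2270.675 µg/L·hr
intranasal spray tail: 495.9/0.11 = 4508.182; AUC_ev,0→∞ = 2270.675 + 4508.182 = 6778.857 µg/L·hr
F = (AUC_ev/D_ev)/(AUC_iv/D_iv) = (6778.857/20)/(11172.7055/10) = 338.94285/1117.27 = 0.3034

F = 0.303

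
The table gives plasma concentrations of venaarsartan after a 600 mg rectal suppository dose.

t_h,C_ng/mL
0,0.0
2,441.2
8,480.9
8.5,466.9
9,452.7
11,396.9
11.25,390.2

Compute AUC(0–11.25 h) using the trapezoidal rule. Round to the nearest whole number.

Trapezoidal AUC_0→11.25:
  [0→2]: (0.0+441.2)/2 × 2 = 441.2
  [2→8]: (441.2+480.9)/2 × 6 = 2766.3
  [8→8.5]: (480.9+466.9)/2 × 0.5 = 236.95
  [8.5→9]: (466.9+452.7)/2 × 0.5 = 229.9
  [9→11]: (452.7+396.9)/2 × 2 = 849.6
  [11→11.25]: (396.9+390.2)/2 × 0.25 = 98.3875
  Sum = 4622.3375 ng/mL·h

AUC = 4622 ng/mL·h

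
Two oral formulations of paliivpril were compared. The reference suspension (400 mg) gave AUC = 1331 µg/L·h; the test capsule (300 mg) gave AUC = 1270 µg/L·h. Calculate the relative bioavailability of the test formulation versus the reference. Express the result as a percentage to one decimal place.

F_rel = (AUC_test/D_test) / (AUC_ref/D_ref)
      = (1270/300) / (1331/400)
      = 4.23333 / 3.3275 = 1.2722 = 127.22%

F_rel = 127.2%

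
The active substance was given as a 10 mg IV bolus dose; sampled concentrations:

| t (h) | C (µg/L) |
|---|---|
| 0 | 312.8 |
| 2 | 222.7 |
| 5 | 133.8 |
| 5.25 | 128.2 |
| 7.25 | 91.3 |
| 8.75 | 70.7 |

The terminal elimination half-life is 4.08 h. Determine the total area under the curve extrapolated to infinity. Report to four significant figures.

Trapezoidal AUC_0→8.75:
  [0→2]: (312.8+222.7)/2 × 2 = 535.5
  [2→5]: (222.7+133.8)/2 × 3 = 534.75
  [5→5.25]: (133.8+128.2)/2 × 0.25 = 32.75
  [5.25→7.25]: (128.2+91.3)/2 × 2 = 219.5
  [7.25→8.75]: (91.3+70.7)/2 × 1.5 = 121.5
  Sum = 1444.0 µg/L·h
k_e = ln2 / t½ = 0.693147 / 4.08 = 0.1699 h^-1
Extrapolated tail: C_last / k_e = 70.7 / 0.1699 = 416.127
AUC_0→∞ = 1444.0 + 416.127 = 1860.127 µg/L·h

AUC = 1860 µg/L·h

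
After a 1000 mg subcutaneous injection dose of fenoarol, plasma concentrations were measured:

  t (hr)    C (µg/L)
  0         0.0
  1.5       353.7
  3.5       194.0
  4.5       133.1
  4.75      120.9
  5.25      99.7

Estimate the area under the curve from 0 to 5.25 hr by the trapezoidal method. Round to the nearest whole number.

AUC = 1063 µg/L·hr

Trapezoidal AUC_0→5.25:
  [0→1.5]: (0.0+353.7)/2 × 1.5 = 265.275
  [1.5→3.5]: (353.7+194.0)/2 × 2 = 547.7
  [3.5→4.5]: (194.0+133.1)/2 × 1 = 163.55
  [4.5→4.75]: (133.1+120.9)/2 × 0.25 = 31.75
  [4.75→5.25]: (120.9+99.7)/2 × 0.5 = 55.15
  Sum = 1063.425 µg/L·hr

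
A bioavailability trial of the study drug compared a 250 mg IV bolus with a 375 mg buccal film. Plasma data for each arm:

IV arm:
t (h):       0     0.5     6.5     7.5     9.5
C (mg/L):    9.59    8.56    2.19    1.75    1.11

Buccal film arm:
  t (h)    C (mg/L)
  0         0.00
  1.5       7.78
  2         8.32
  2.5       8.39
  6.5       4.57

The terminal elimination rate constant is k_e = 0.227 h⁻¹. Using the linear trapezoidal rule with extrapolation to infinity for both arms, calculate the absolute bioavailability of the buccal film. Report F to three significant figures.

F = 0.861

Trapezoidal AUC_0→9.5 (IV):
  [0→0.5]: (9.59+8.56)/2 × 0.5 = 4.5375
  [0.5→6.5]: (8.56+2.19)/2 × 6 = 32.25
  [6.5→7.5]: (2.19+1.75)/2 × 1 = 1.97
  [7.5→9.5]: (1.75+1.11)/2 × 2 = 2.86
  Sum = 41.6175 mg/L·h
IV tail: 1.11/0.227 = 4.890; AUC_iv,0→∞ = 41.6175 + 4.890 = 46.5075 mg/L·h
Trapezoidal AUC_0→6.5 (buccal film):
  [0→1.5]: (0.00+7.78)/2 × 1.5 = 5.835
  [1.5→2]: (7.78+8.32)/2 × 0.5 = 4.025
  [2→2.5]: (8.32+8.39)/2 × 0.5 = 4.1775
  [2.5→6.5]: (8.39+4.57)/2 × 4 = 25.92
  Sum = 39.9575 mg/L·h
buccal film tail: 4.57/0.227 = 20.132; AUC_ev,0→∞ = 39.9575 + 20.132 = 60.0895 mg/L·h
F = (AUC_ev/D_ev)/(AUC_iv/D_iv) = (60.0895/375)/(46.5075/250) = 0.160239/0.18603 = 0.8614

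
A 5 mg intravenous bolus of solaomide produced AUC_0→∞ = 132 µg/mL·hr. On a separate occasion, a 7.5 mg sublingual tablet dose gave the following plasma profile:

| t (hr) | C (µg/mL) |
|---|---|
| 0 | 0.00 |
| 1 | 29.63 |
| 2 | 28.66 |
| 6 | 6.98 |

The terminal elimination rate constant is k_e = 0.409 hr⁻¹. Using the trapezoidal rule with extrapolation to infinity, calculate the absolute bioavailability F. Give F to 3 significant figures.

F = 0.668

Trapezoidal AUC_0→6 (sublingual tablet):
  [0→1]: (0.00+29.63)/2 × 1 = 14.815
  [1→2]: (29.63+28.66)/2 × 1 = 29.145
  [2→6]: (28.66+6.98)/2 × 4 = 71.28
  Sum = 115.24 µg/mL·hr
Tail: C_last/k_e = 6.98/0.409 = 17.066
AUC_0→∞ (sublingual tablet) = 115.24 + 17.066 = 132.306 µg/mL·hr
F = (AUC_ev/D_ev)/(AUC_iv/D_iv) = (132.306/7.5)/(132/5) = 17.6408/26.4 = 0.6682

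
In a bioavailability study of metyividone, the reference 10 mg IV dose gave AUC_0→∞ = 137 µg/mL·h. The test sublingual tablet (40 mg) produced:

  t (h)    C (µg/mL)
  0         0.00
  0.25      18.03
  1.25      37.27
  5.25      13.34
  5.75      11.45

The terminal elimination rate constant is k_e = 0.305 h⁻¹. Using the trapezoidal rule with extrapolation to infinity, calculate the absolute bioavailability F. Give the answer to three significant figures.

Trapezoidal AUC_0→5.75 (sublingual tablet):
  [0→0.25]: (0.00+18.03)/2 × 0.25 = 2.25375
  [0.25→1.25]: (18.03+37.27)/2 × 1 = 27.65
  [1.25→5.25]: (37.27+13.34)/2 × 4 = 101.22
  [5.25→5.75]: (13.34+11.45)/2 × 0.5 = 6.1975
  Sum = 137.32125 µg/mL·h
Tail: C_last/k_e = 11.45/0.305 = 37.541
AUC_0→∞ (sublingual tablet) = 137.32125 + 37.541 = 174.86225 µg/mL·h
F = (AUC_ev/D_ev)/(AUC_iv/D_iv) = (174.86225/40)/(137/10) = 4.37156/13.7 = 0.3191

F = 0.319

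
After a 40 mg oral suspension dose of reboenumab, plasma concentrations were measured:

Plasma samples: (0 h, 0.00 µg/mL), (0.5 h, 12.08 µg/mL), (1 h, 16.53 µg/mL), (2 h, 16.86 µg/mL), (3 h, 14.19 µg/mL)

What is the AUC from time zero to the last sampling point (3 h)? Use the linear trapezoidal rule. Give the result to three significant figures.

Trapezoidal AUC_0→3:
  [0→0.5]: (0.00+12.08)/2 × 0.5 = 3.02
  [0.5→1]: (12.08+16.53)/2 × 0.5 = 7.1525
  [1→2]: (16.53+16.86)/2 × 1 = 16.695
  [2→3]: (16.86+14.19)/2 × 1 = 15.525
  Sum = 42.3925 µg/mL·h

AUC = 42.4 µg/mL·h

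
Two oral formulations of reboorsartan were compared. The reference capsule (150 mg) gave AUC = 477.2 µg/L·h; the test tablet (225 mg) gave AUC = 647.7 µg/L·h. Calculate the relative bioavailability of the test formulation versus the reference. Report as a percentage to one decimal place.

F_rel = 90.5%

F_rel = (AUC_test/D_test) / (AUC_ref/D_ref)
      = (647.7/225) / (477.2/150)
      = 2.87867 / 3.18133 = 0.9049 = 90.49%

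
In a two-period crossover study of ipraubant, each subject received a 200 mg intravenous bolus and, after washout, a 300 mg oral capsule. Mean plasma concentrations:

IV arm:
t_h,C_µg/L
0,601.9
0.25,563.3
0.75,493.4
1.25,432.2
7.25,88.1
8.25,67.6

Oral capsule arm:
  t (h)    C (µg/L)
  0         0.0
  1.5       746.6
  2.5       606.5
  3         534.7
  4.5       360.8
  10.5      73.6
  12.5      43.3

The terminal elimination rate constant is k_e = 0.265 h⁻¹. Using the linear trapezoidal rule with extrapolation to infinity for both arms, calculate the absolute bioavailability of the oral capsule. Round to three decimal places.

Trapezoidal AUC_0→8.25 (IV):
  [0→0.25]: (601.9+563.3)/2 × 0.25 = 145.65
  [0.25→0.75]: (563.3+493.4)/2 × 0.5 = 264.175
  [0.75→1.25]: (493.4+432.2)/2 × 0.5 = 231.4
  [1.25→7.25]: (432.2+88.1)/2 × 6 = 1560.9
  [7.25→8.25]: (88.1+67.6)/2 × 1 = 77.85
  Sum = 2279.975 µg/L·h
IV tail: 67.6/0.265 = 255.094; AUC_iv,0→∞ = 2279.975 + 255.094 = 2535.069 µg/L·h
Trapezoidal AUC_0→12.5 (oral capsule):
  [0→1.5]: (0.0+746.6)/2 × 1.5 = 559.95
  [1.5→2.5]: (746.6+606.5)/2 × 1 = 676.55
  [2.5→3]: (606.5+534.7)/2 × 0.5 = 285.3
  [3→4.5]: (534.7+360.8)/2 × 1.5 = 671.625
  [4.5→10.5]: (360.8+73.6)/2 × 6 = 1303.2
  [10.5→12.5]: (73.6+43.3)/2 × 2 = 116.9
  Sum = 3613.525 µg/L·h
oral capsule tail: 43.3/0.265 = 163.396; AUC_ev,0→∞ = 3613.525 + 163.396 = 3776.921 µg/L·h
F = (AUC_ev/D_ev)/(AUC_iv/D_iv) = (3776.921/300)/(2535.069/200) = 12.5897/12.675345 = 0.9932

F = 0.993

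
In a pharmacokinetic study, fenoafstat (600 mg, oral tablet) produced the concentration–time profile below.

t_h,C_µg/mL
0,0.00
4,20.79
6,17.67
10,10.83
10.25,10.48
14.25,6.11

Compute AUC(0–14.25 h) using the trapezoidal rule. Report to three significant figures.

AUC = 173 µg/mL·h

Trapezoidal AUC_0→14.25:
  [0→4]: (0.00+20.79)/2 × 4 = 41.58
  [4→6]: (20.79+17.67)/2 × 2 = 38.46
  [6→10]: (17.67+10.83)/2 × 4 = 57.0
  [10→10.25]: (10.83+10.48)/2 × 0.25 = 2.66375
  [10.25→14.25]: (10.48+6.11)/2 × 4 = 33.18
  Sum = 172.88375 µg/mL·h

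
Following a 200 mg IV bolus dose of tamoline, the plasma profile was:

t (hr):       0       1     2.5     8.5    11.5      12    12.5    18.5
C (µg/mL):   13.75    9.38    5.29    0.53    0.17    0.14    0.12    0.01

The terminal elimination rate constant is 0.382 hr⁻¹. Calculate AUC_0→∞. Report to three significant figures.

Trapezoidal AUC_0→18.5:
  [0→1]: (13.75+9.38)/2 × 1 = 11.565
  [1→2.5]: (9.38+5.29)/2 × 1.5 = 11.0025
  [2.5→8.5]: (5.29+0.53)/2 × 6 = 17.46
  [8.5→11.5]: (0.53+0.17)/2 × 3 = 1.05
  [11.5→12]: (0.17+0.14)/2 × 0.5 = 0.0775
  [12→12.5]: (0.14+0.12)/2 × 0.5 = 0.065
  [12.5→18.5]: (0.12+0.01)/2 × 6 = 0.39
  Sum = 41.61 µg/mL·hr
Extrapolated tail: C_last / k_e = 0.01 / 0.382 = 0.026
AUC_0→∞ = 41.61 + 0.026 = 41.636 µg/mL·hr

AUC = 41.6 µg/mL·hr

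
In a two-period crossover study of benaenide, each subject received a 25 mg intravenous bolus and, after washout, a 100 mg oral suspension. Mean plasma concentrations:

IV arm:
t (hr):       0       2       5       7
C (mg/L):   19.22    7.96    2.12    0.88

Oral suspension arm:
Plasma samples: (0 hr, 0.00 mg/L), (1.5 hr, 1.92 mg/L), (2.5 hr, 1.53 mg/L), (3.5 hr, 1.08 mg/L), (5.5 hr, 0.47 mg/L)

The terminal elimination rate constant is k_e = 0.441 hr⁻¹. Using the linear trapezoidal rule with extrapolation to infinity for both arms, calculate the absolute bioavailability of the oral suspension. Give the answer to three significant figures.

F = 0.0375

Trapezoidal AUC_0→7 (IV):
  [0→2]: (19.22+7.96)/2 × 2 = 27.18
  [2→5]: (7.96+2.12)/2 × 3 = 15.12
  [5→7]: (2.12+0.88)/2 × 2 = 3.0
  Sum = 45.3 mg/L·hr
IV tail: 0.88/0.441 = 1.995; AUC_iv,0→∞ = 45.3 + 1.995 = 47.295 mg/L·hr
Trapezoidal AUC_0→5.5 (oral suspension):
  [0→1.5]: (0.00+1.92)/2 × 1.5 = 1.44
  [1.5→2.5]: (1.92+1.53)/2 × 1 = 1.725
  [2.5→3.5]: (1.53+1.08)/2 × 1 = 1.305
  [3.5→5.5]: (1.08+0.47)/2 × 2 = 1.55
  Sum = 6.02 mg/L·hr
oral suspension tail: 0.47/0.441 = 1.066; AUC_ev,0→∞ = 6.02 + 1.066 = 7.086 mg/L·hr
F = (AUC_ev/D_ev)/(AUC_iv/D_iv) = (7.086/100)/(47.295/25) = 0.07086/1.8918 = 0.0375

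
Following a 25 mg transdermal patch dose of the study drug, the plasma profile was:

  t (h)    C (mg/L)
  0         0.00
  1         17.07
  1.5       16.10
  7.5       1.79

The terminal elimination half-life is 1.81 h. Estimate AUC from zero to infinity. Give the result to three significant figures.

Trapezoidal AUC_0→7.5:
  [0→1]: (0.00+17.07)/2 × 1 = 8.535
  [1→1.5]: (17.07+16.10)/2 × 0.5 = 8.2925
  [1.5→7.5]: (16.10+1.79)/2 × 6 = 53.67
  Sum = 70.4975 mg/L·h
k_e = ln2 / t½ = 0.693147 / 1.81 = 0.3830 h^-1
Extrapolated tail: C_last / k_e = 1.79 / 0.383 = 4.674
AUC_0→∞ = 70.4975 + 4.674 = 75.1715 mg/L·h

AUC = 75.2 mg/L·h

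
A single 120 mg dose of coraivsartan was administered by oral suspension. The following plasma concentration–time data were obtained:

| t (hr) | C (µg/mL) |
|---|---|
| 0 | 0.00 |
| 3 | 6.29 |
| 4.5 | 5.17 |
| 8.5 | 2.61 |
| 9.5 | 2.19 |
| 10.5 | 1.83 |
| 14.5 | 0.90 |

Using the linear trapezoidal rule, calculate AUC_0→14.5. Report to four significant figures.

AUC = 43.46 µg/mL·hr

Trapezoidal AUC_0→14.5:
  [0→3]: (0.00+6.29)/2 × 3 = 9.435
  [3→4.5]: (6.29+5.17)/2 × 1.5 = 8.595
  [4.5→8.5]: (5.17+2.61)/2 × 4 = 15.56
  [8.5→9.5]: (2.61+2.19)/2 × 1 = 2.4
  [9.5→10.5]: (2.19+1.83)/2 × 1 = 2.01
  [10.5→14.5]: (1.83+0.90)/2 × 4 = 5.46
  Sum = 43.46 µg/mL·hr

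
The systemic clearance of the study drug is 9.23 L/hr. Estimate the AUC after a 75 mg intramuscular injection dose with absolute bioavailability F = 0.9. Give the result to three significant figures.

AUC_0→∞ = F × Dose / CL
        = 0.9 × 75 / 9.23 = 7.31311 mg/L·hr

AUC = 7.31 mg/L·hr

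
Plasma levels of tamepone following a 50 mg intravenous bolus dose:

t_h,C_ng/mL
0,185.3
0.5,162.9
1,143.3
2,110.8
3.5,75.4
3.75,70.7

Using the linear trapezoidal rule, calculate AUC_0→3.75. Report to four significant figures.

Trapezoidal AUC_0→3.75:
  [0→0.5]: (185.3+162.9)/2 × 0.5 = 87.05
  [0.5→1]: (162.9+143.3)/2 × 0.5 = 76.55
  [1→2]: (143.3+110.8)/2 × 1 = 127.05
  [2→3.5]: (110.8+75.4)/2 × 1.5 = 139.65
  [3.5→3.75]: (75.4+70.7)/2 × 0.25 = 18.2625
  Sum = 448.5625 ng/mL·h

AUC = 448.6 ng/mL·h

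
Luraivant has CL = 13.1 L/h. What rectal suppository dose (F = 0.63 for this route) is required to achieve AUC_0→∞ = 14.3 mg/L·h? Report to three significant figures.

Dose = CL × AUC_0→∞ / F
     = 13.1 × 14.3 / 0.63 = 297.349 mg

Dose = 297 mg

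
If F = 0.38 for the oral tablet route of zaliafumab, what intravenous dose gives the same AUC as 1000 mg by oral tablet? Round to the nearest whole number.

Systemic exposure from an extravascular dose = F × D_ev, so the equivalent IV dose is F × D_ev.
D_iv = F × D_ev = 0.38 × 1000 = 380 mg

D_iv = 380 mg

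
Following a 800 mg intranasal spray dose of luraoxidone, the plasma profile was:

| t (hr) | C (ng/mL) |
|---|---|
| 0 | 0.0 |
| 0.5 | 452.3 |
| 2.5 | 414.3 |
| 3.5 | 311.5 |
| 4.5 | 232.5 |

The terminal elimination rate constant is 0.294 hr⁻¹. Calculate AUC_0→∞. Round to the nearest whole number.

AUC = 2405 ng/mL·hr

Trapezoidal AUC_0→4.5:
  [0→0.5]: (0.0+452.3)/2 × 0.5 = 113.075
  [0.5→2.5]: (452.3+414.3)/2 × 2 = 866.6
  [2.5→3.5]: (414.3+311.5)/2 × 1 = 362.9
  [3.5→4.5]: (311.5+232.5)/2 × 1 = 272.0
  Sum = 1614.575 ng/mL·hr
Extrapolated tail: C_last / k_e = 232.5 / 0.294 = 790.816
AUC_0→∞ = 1614.575 + 790.816 = 2405.391 ng/mL·hr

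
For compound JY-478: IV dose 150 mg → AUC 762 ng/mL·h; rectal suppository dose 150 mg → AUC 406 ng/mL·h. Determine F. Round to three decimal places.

F = 0.533

F = (AUC_ev / D_ev) / (AUC_iv / D_iv)
  = (406/150) / (762/150)
  = 2.70667 / 5.08 = 0.5328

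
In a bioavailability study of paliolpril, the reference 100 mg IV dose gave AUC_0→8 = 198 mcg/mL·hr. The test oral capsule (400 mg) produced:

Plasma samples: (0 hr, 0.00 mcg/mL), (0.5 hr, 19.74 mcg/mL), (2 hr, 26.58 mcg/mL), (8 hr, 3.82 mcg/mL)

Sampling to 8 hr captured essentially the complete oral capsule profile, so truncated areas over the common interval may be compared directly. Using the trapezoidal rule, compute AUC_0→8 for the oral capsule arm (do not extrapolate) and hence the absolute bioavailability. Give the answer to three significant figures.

Trapezoidal AUC_0→8 (oral capsule):
  [0→0.5]: (0.00+19.74)/2 × 0.5 = 4.935
  [0.5→2]: (19.74+26.58)/2 × 1.5 = 34.74
  [2→8]: (26.58+3.82)/2 × 6 = 91.2
  Sum = 130.875 mcg/mL·hr
F = (AUC_ev/D_ev)/(AUC_iv/D_iv) = (130.875/400)/(198/100) = 0.3271875/1.98 = 0.1652

F = 0.165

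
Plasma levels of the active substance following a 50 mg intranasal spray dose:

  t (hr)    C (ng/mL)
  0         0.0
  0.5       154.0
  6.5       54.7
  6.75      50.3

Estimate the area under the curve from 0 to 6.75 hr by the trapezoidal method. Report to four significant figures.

AUC = 677.7 ng/mL·hr

Trapezoidal AUC_0→6.75:
  [0→0.5]: (0.0+154.0)/2 × 0.5 = 38.5
  [0.5→6.5]: (154.0+54.7)/2 × 6 = 626.1
  [6.5→6.75]: (54.7+50.3)/2 × 0.25 = 13.125
  Sum = 677.725 ng/mL·hr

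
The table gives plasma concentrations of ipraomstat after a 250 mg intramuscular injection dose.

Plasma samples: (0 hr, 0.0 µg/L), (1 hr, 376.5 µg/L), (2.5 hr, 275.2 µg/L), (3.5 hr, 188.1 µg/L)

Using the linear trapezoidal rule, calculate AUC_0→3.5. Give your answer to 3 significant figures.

AUC = 909 µg/L·hr

Trapezoidal AUC_0→3.5:
  [0→1]: (0.0+376.5)/2 × 1 = 188.25
  [1→2.5]: (376.5+275.2)/2 × 1.5 = 488.775
  [2.5→3.5]: (275.2+188.1)/2 × 1 = 231.65
  Sum = 908.675 µg/L·hr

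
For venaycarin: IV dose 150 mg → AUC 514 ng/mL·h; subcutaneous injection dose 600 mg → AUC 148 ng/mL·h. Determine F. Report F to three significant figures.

F = (AUC_ev / D_ev) / (AUC_iv / D_iv)
  = (148/600) / (514/150)
  = 0.246667 / 3.42667 = 0.0720

F = 0.0720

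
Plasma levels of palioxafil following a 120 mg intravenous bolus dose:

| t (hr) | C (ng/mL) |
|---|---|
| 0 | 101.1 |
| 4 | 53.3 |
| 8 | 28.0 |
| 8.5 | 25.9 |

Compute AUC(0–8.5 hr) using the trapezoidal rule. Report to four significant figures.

Trapezoidal AUC_0→8.5:
  [0→4]: (101.1+53.3)/2 × 4 = 308.8
  [4→8]: (53.3+28.0)/2 × 4 = 162.6
  [8→8.5]: (28.0+25.9)/2 × 0.5 = 13.475
  Sum = 484.875 ng/mL·hr

AUC = 484.9 ng/mL·hr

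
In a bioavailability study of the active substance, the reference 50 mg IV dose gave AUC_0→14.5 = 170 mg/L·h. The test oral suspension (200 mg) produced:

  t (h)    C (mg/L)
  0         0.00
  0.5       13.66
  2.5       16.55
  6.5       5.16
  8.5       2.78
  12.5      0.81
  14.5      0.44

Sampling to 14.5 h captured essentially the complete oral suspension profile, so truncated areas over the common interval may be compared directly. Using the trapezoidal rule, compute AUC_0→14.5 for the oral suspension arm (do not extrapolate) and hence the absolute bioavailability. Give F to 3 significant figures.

F = 0.137

Trapezoidal AUC_0→14.5 (oral suspension):
  [0→0.5]: (0.00+13.66)/2 × 0.5 = 3.415
  [0.5→2.5]: (13.66+16.55)/2 × 2 = 30.21
  [2.5→6.5]: (16.55+5.16)/2 × 4 = 43.42
  [6.5→8.5]: (5.16+2.78)/2 × 2 = 7.94
  [8.5→12.5]: (2.78+0.81)/2 × 4 = 7.18
  [12.5→14.5]: (0.81+0.44)/2 × 2 = 1.25
  Sum = 93.415 mg/L·h
F = (AUC_ev/D_ev)/(AUC_iv/D_iv) = (93.415/200)/(170/50) = 0.467075/3.4 = 0.1374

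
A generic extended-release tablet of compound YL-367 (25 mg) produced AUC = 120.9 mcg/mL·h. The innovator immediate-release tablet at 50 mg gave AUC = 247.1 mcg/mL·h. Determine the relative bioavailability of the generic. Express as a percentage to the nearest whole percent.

F_rel = (AUC_test/D_test) / (AUC_ref/D_ref)
      = (120.9/25) / (247.1/50)
      = 4.836 / 4.942 = 0.9786 = 97.86%

F_rel = 98%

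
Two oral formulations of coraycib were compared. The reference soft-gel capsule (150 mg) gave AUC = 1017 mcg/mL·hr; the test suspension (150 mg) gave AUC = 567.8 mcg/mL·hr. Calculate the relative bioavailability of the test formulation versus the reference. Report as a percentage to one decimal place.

F_rel = (AUC_test/D_test) / (AUC_ref/D_ref)
      = (567.8/150) / (1017/150)
      = 3.78533 / 6.78 = 0.5583 = 55.83%

F_rel = 55.8%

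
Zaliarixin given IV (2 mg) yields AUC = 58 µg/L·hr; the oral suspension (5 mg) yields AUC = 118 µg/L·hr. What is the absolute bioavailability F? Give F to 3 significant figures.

F = 0.814

F = (AUC_ev / D_ev) / (AUC_iv / D_iv)
  = (118/5) / (58/2)
  = 23.6 / 29 = 0.8138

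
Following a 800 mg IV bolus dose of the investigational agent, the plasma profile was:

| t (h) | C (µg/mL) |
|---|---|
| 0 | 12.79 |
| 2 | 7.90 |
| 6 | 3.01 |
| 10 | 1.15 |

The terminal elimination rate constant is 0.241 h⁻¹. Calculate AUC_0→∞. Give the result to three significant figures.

AUC = 55.6 µg/mL·h

Trapezoidal AUC_0→10:
  [0→2]: (12.79+7.90)/2 × 2 = 20.69
  [2→6]: (7.90+3.01)/2 × 4 = 21.82
  [6→10]: (3.01+1.15)/2 × 4 = 8.32
  Sum = 50.83 µg/mL·h
Extrapolated tail: C_last / k_e = 1.15 / 0.241 = 4.772
AUC_0→∞ = 50.83 + 4.772 = 55.602 µg/mL·h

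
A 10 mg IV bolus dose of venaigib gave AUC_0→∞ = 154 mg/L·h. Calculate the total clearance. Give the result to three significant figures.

CL = 0.0649 L/h

CL = Dose_iv / AUC_0→∞
   = 10 / 154 = 0.0649351 L/h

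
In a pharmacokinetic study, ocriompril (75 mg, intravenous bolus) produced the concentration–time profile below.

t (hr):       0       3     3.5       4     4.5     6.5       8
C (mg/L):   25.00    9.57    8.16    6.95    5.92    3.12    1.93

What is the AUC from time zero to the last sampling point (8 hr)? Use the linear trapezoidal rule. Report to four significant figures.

Trapezoidal AUC_0→8:
  [0→3]: (25.00+9.57)/2 × 3 = 51.855
  [3→3.5]: (9.57+8.16)/2 × 0.5 = 4.4325
  [3.5→4]: (8.16+6.95)/2 × 0.5 = 3.7775
  [4→4.5]: (6.95+5.92)/2 × 0.5 = 3.2175
  [4.5→6.5]: (5.92+3.12)/2 × 2 = 9.04
  [6.5→8]: (3.12+1.93)/2 × 1.5 = 3.7875
  Sum = 76.11 mg/L·hr

AUC = 76.11 mg/L·hr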